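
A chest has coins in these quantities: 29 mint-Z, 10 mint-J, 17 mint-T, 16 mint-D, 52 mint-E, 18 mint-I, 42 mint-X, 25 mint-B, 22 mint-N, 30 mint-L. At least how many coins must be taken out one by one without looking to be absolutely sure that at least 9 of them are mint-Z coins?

241

In the worst case for collecting mint-Z coins, every non-mint-Z coin comes out first.
There are 10 + 17 + 16 + 52 + 18 + 42 + 25 + 22 + 30 = 232 non-mint-Z coins altogether.
After those, each further coin must be mint-Z, so 232 + 9 = 241 draws guarantee 9 mint-Z coins.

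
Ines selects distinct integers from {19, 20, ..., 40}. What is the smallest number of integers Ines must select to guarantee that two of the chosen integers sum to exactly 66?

Group the elements by complementary pair {x, 66−x}: {26,40}, {27,39}, {28,38}, …, giving 7 two-element pairs, the single value 33 (it cannot pair with itself since the integers are distinct), and 7 integers whose partner 66−x falls outside [19,40].
By pigeonhole, treating each of those 15 groups as a pigeonhole, one can pick one integer per group — 15 integers — with no two summing to 66.
The 16th integer lands in an occupied pair, forcing a sum of 66.

16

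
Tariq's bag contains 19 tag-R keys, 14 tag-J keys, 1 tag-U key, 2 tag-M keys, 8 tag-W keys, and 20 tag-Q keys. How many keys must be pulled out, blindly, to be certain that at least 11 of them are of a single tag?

Pigeonhole: put each drawn key into a box by tag. The largest draw with every box below 11 takes min(count, 10) from each tag; tags with fewer than 10 contribute all they have.
Σ min(cᵢ, 10) = 10 + 10 + 1 + 2 + 8 + 10 = 41.
Draw number 41 + 1 = 42 must push one box to 11.

42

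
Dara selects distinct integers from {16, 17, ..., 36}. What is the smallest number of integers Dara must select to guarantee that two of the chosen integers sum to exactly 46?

15

A set avoiding the sum 46 can contain at most one of each pair {x, 46−x}, plus the 7 elements whose complement lies outside the range or equal to its own complement.
The integers 23, …, 36 (14 of them) are such a set: any two sum to at least 23+24 = 47 > 46.
By the pigeonhole principle, any 15th integer completes one of the 7 pairs, so 15 choices force a sum of 46.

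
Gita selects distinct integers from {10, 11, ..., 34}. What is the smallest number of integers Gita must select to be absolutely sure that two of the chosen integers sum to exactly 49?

Two chosen integers sum to 49 exactly when both halves of some pair {x, 49−x} with 15 ≤ x ≤ 49−x ≤ 34 are chosen — 10 such pairs.
The remaining 5 elements (those with no distinct partner in range) can never complete a 49-sum, so the worst case takes all of them and one from each pair: 5 + 10 = 15.
The 16th integer has to be the second member of some pair, so 15 + 1 = 16.

16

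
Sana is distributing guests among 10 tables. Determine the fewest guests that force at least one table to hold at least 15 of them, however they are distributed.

With 140 guests one could put exactly 14 in each of the 10 tables, and no table would reach 15.
By the pigeonhole principle, one more guest must land in a table that already has 14, giving it 15.
So 10 × 14 + 1 = 141 guests are required.

141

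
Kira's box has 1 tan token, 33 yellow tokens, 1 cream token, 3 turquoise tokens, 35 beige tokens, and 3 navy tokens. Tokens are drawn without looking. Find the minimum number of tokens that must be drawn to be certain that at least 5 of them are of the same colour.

17

The 6 colours are the holes; the tokens drawn are the pigeons.
To avoid 5 of any one colour, the worst case takes at most 4 of each colour, or every token of a colour that has fewer than 4.
That gives 1 + 4 + 1 + 3 + 4 + 3 = 16 tokens with no colour reaching 5.
The next token forces some colour to 5, so 16 + 1 = 17.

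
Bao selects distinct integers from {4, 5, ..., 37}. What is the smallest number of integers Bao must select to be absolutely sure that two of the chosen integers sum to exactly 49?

22

A set avoiding the sum 49 can contain at most one of each pair {x, 49−x}, plus the 8 elements whose complement lies outside the range.
The integers 4, …, 24 (21 of them) are such a set: any two sum to at least 4+5 = 9 and at most 23+24 = 47 < 49.
Pigeonhole: any 22nd integer completes one of the 13 pairs, so 22 choices force a sum of 49.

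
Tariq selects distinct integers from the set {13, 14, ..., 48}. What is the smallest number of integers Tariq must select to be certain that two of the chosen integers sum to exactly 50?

25

Group the elements by complementary pair {x, 50−x}: {13,37}, {14,36}, {15,35}, …, giving 12 two-element pairs; the single value 25 (it cannot pair with itself since the integers are distinct); and 11 integers whose partner 50−x falls outside [13,48].
Treating each of those 24 groups as a pigeonhole, one can pick one integer per group — 24 integers — with no two summing to 50.
The 25th integer lands in an occupied pair, forcing a sum of 50.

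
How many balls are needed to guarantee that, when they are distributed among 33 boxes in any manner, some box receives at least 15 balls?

463

With 462 balls one could put exactly 14 in each of the 33 boxes, and no box would reach 15.
One more ball must land in a box that already has 14, giving it 15.
So 33 × 14 + 1 = 463 balls are required.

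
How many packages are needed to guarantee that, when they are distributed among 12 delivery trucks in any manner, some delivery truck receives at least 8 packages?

85

With 84 packages one could put exactly 7 in each of the 12 delivery trucks, and no delivery truck would reach 8.
By the pigeonhole principle, one more package must land in a delivery truck that already has 7, giving it 8.
So 12 × 7 + 1 = 85 packages are required.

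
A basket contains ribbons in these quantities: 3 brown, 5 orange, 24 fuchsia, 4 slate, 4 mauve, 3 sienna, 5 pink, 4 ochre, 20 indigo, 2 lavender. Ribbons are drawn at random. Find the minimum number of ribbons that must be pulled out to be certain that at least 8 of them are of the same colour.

45

An adversary could hand out at most 7 ribbons per colour (8 colours run out sooner): 3 + 5 + 7 + 4 + 4 + 3 + 5 + 4 + 7 + 2 = 44 ribbons and still no colour has 8.
By pigeonhole, one more ribbon lands in a colour already at 7, so 45 draws are enough and 44 are not.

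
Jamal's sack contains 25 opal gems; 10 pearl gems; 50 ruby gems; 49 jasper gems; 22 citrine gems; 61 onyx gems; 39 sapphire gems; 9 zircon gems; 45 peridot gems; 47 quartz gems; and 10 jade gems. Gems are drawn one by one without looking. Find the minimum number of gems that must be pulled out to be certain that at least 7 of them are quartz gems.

In the worst case for collecting quartz gems, every non-quartz gem comes out first.
There are 25 + 10 + 50 + 49 + 22 + 61 + 39 + 9 + 45 + 10 = 320 non-quartz gems altogether.
After those, each further gem must be quartz, so 320 + 7 = 327 draws guarantee 7 quartz gems.

327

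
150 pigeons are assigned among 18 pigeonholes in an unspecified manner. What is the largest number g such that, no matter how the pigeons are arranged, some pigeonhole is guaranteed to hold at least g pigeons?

The 18 pigeonholes are the holes and the 150 pigeons are the pigeons.
If every pigeonhole held at most 8 pigeons, the total would be at most 18 × 8 = 144, which is less than 150.
So some pigeonhole holds at least ⌈150/18⌉ = 9 pigeons.

9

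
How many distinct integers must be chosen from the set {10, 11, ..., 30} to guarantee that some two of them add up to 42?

Group the elements by complementary pair {x, 42−x}: {12,30}, {13,29}, {14,28}, …, giving 9 two-element pairs; the single value 21 (it cannot pair with itself since the integers are distinct); and 2 integers whose partner 42−x falls outside [10,30].
By the pigeonhole principle, treating each of those 12 groups as a pigeonhole, one can pick one integer per group — 12 integers — with no two summing to 42.
The 13th integer lands in an occupied pair, forcing a sum of 42.

13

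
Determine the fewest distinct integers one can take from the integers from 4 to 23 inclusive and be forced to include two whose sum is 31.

13

Group the elements by complementary pair {x, 31−x}: {8,23}, {9,22}, {10,21}, …, giving 8 two-element pairs and 4 integers whose partner 31−x falls outside [4,23].
Treating each of those 12 groups as a pigeonhole, one can pick one integer per group — 12 integers — with no two summing to 31.
The 13th integer lands in an occupied pair, forcing a sum of 31.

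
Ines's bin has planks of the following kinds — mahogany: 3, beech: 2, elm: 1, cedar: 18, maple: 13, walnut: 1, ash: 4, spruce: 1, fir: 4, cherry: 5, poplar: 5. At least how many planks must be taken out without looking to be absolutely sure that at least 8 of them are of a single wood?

41

Put each drawn plank into a box by wood. The largest draw with every box below 8 takes min(count, 7) from each wood; woods with fewer than 7 contribute all they have.
Σ min(cᵢ, 7) = 3 + 2 + 1 + 7 + 7 + 1 + 4 + 1 + 4 + 5 + 5 = 40.
Draw number 40 + 1 = 41 must push one box to 8.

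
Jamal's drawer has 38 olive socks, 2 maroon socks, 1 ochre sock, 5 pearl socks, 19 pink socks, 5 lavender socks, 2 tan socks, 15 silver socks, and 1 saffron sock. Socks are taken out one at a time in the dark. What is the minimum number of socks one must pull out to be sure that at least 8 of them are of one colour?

38

Put each drawn sock into a box by colour. The largest draw with every box below 8 takes min(count, 7) from each colour; colours with fewer than 7 contribute all they have.
Σ min(cᵢ, 7) = 7 + 2 + 1 + 5 + 7 + 5 + 2 + 7 + 1 = 37.
Draw number 37 + 1 = 38 must push one box to 8.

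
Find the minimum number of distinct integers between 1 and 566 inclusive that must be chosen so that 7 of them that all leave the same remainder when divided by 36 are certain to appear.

217

The 36 residue classes mod 36 are the pigeonholes.
With 216 integers one could put 6 in each residue class and have no class reach 7.
The 217th integer pushes some class to 7, so 36·6 + 1 = 217.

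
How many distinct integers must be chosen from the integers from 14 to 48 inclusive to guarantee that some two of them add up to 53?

23

Group the elements by complementary pair {x, 53−x}: {14,39}, {15,38}, {16,37}, …, giving 13 two-element pairs and 9 integers whose partner 53−x falls outside [14,48].
Treating each of those 22 groups as a pigeonhole, one can pick one integer per group — 22 integers — with no two summing to 53.
The 23rd integer lands in an occupied pair, forcing a sum of 53.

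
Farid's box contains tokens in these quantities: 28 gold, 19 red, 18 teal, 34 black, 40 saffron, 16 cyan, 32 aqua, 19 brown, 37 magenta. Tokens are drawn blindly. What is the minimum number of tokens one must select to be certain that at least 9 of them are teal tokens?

234

In the worst case for collecting teal tokens, every non-teal token comes out first.
There are 28 + 19 + 34 + 40 + 16 + 32 + 19 + 37 = 225 non-teal tokens altogether.
After those, each further token must be teal, so 225 + 9 = 234 draws guarantee 9 teal tokens.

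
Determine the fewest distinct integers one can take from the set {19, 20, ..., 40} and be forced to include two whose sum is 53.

15

Two chosen integers sum to 53 exactly when both halves of some pair {x, 53−x} with 19 ≤ x ≤ 53−x ≤ 34 are chosen — 8 such pairs.
The remaining 6 elements (those with no distinct partner in range) can never complete a 53-sum, so the worst case takes all of them and one from each pair: 6 + 8 = 14.
By the pigeonhole principle, the 15th integer has to be the second member of some pair, so 14 + 1 = 15.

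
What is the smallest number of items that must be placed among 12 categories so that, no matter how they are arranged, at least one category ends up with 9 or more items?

With 96 items one could put exactly 8 in each of the 12 categories, and no category would reach 9.
Pigeonhole: one more item must land in a category that already has 8, giving it 9.
So 12 × 8 + 1 = 97 items are required.

97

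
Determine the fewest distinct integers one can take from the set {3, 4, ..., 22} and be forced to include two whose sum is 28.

13

Two chosen integers sum to 28 exactly when both halves of some pair {x, 28−x} with 6 ≤ x ≤ 28−x ≤ 22 are chosen — 8 such pairs.
The remaining 4 elements (those with no distinct partner in range) can never complete a 28-sum, so the worst case takes all of them and one from each pair: 4 + 8 = 12.
The 13th integer has to be the second member of some pair, so 12 + 1 = 13.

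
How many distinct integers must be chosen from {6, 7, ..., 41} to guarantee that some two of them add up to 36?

25

Group the elements by complementary pair {x, 36−x}: {6,30}, {7,29}, {8,28}, …, giving 12 two-element pairs; the single value 18 (it cannot pair with itself since the integers are distinct); and 11 integers whose partner 36−x falls outside [6,41].
Treating each of those 24 groups as a pigeonhole, one can pick one integer per group — 24 integers — with no two summing to 36.
The 25th integer lands in an occupied pair, forcing a sum of 36.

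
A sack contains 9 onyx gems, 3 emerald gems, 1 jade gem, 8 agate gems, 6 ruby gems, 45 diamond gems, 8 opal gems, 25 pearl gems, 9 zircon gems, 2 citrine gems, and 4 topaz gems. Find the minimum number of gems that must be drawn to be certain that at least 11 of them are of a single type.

71

By pigeonhole, put each drawn gem into a box by type. The largest draw with every box below 11 takes min(count, 10) from each type; types with fewer than 10 contribute all they have.
Σ min(cᵢ, 10) = 9 + 3 + 1 + 8 + 6 + 10 + 8 + 10 + 9 + 2 + 4 = 70.
Draw number 70 + 1 = 71 must push one box to 11.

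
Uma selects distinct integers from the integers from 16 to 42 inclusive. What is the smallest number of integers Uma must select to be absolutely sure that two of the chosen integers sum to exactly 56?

16

A set avoiding the sum 56 can contain at most one of each pair {x, 56−x}, plus the 3 elements whose complement lies outside the range or equal to its own complement.
The integers 28, …, 42 (15 of them) are such a set: any two sum to at least 28+29 = 57 > 56.
Any 16th integer completes one of the 12 pairs, so 16 choices force a sum of 56.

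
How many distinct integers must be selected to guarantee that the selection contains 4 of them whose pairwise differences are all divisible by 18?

55

Integers whose pairwise differences are multiples of 18 are exactly those sharing a remainder mod 18. The 18 residue classes mod 18 are the pigeonholes.
With 54 integers one could put 3 in each residue class and have no class reach 4.
The 55th integer pushes some class to 4, so 18·3 + 1 = 55.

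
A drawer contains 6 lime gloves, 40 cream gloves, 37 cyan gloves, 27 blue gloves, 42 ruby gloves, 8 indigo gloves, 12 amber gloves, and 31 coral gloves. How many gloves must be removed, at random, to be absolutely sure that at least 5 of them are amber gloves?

196

In the worst case for collecting amber gloves, every non-amber glove comes out first.
There are 6 + 40 + 37 + 27 + 42 + 8 + 31 = 191 non-amber gloves altogether.
After those, each further glove must be amber, so 191 + 5 = 196 draws guarantee 5 amber gloves.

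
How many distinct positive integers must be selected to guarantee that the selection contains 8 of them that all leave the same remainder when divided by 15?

The 15 residue classes mod 15 are the pigeonholes.
With 105 integers one could put 7 in each residue class and have no class reach 8.
The 106th integer pushes some class to 8, so 15·7 + 1 = 106.

106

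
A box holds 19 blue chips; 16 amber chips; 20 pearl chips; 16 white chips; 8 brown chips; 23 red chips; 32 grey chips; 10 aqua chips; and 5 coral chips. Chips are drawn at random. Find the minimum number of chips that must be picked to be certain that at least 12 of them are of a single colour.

Put each drawn chip into a box by colour. The largest draw with every box below 12 takes min(count, 11) from each colour; colours with fewer than 11 contribute all they have.
Σ min(cᵢ, 11) = 11 + 11 + 11 + 11 + 8 + 11 + 11 + 10 + 5 = 89.
Draw number 89 + 1 = 90 must push one box to 12.

90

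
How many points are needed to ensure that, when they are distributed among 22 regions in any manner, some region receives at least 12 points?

With 242 points one could put exactly 11 in each of the 22 regions, and no region would reach 12.
One more point must land in a region that already has 11, giving it 12.
So 22 × 11 + 1 = 243 points are required.

243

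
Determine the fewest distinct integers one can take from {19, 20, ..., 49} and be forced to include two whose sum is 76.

A set avoiding the sum 76 can contain at most one of each pair {x, 76−x}, plus the 9 elements whose complement lies outside the range or equal to its own complement.
The integers 19, …, 38 (20 of them) are such a set: any two sum to at least 19+20 = 39 and at most 37+38 = 75 < 76.
Any 21st integer completes one of the 11 pairs, so 21 choices force a sum of 76.

21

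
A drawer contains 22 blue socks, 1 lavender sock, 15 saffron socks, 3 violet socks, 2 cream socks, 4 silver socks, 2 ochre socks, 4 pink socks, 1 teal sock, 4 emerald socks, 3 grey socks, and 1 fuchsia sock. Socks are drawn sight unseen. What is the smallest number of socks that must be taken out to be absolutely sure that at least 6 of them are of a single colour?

36

Put each drawn sock into a box by colour. The largest draw with every box below 6 takes min(count, 5) from each colour; colours with fewer than 5 contribute all they have.
Σ min(cᵢ, 5) = 5 + 1 + 5 + 3 + 2 + 4 + 2 + 4 + 1 + 4 + 3 + 1 = 35.
Draw number 35 + 1 = 36 must push one box to 6.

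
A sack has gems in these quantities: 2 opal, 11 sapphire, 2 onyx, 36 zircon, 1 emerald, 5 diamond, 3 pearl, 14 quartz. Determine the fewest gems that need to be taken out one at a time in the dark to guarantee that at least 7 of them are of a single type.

An adversary could hand out at most 6 gems per type (5 types run out sooner): 2 + 6 + 2 + 6 + 1 + 5 + 3 + 6 = 31 gems and still no type has 7.
One more gem lands in a type already at 6, so 32 draws are enough and 31 are not.

32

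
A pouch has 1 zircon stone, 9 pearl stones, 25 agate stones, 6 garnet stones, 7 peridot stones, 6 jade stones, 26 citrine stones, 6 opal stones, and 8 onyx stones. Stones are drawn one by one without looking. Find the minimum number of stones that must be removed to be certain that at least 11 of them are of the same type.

64

Put each drawn stone into a box by type. The largest draw with every box below 11 takes min(count, 10) from each type; types with fewer than 10 contribute all they have.
Σ min(cᵢ, 10) = 1 + 9 + 10 + 6 + 7 + 6 + 10 + 6 + 8 = 63.
Draw number 63 + 1 = 64 must push one box to 11.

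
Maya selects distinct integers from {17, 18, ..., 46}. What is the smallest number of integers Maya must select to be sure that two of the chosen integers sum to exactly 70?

20

Two chosen integers sum to 70 exactly when both halves of some pair {x, 70−x} with 24 ≤ x ≤ 70−x ≤ 46 are chosen — 11 such pairs.
The remaining 8 elements (those with no distinct partner in range) can never complete a 70-sum, so the worst case takes all of them and one from each pair: 8 + 11 = 19.
The 20th integer has to be the second member of some pair, so 19 + 1 = 20.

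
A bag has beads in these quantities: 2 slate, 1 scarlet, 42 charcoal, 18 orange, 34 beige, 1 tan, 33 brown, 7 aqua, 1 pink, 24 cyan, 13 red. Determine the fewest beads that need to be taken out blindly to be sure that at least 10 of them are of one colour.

By pigeonhole, the 11 colours are the holes; the beads drawn are the pigeons.
To avoid 10 of any one colour, the worst case takes at most 9 of each colour, or every bead of a colour that has fewer than 9.
That gives 2 + 1 + 9 + 9 + 9 + 1 + 9 + 7 + 1 + 9 + 9 = 66 beads with no colour reaching 10.
The next bead forces some colour to 10, so 66 + 1 = 67.

67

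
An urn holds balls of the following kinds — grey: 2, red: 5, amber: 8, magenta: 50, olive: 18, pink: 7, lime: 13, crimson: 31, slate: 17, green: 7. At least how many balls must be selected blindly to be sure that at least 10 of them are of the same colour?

Put each drawn ball into a box by colour. The largest draw with every box below 10 takes min(count, 9) from each colour; colours with fewer than 9 contribute all they have.
Σ min(cᵢ, 9) = 2 + 5 + 8 + 9 + 9 + 7 + 9 + 9 + 9 + 7 = 74.
Draw number 74 + 1 = 75 must push one box to 10.

75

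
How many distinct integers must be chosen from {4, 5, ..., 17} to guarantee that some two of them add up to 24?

10

Two chosen integers sum to 24 exactly when both halves of some pair {x, 24−x} with 7 ≤ x ≤ 24−x ≤ 17 are chosen — 5 such pairs.
The remaining 4 elements (those with no distinct partner in range) can never complete a 24-sum, so the worst case takes all of them and one from each pair: 4 + 5 = 9.
By the pigeonhole principle, the 10th integer has to be the second member of some pair, so 9 + 1 = 10.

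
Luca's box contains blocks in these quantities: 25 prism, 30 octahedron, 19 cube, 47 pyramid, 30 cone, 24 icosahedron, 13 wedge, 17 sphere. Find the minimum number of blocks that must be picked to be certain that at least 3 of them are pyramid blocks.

In the worst case for collecting pyramid blocks, every non-pyramid block comes out first.
There are 25 + 30 + 19 + 30 + 24 + 13 + 17 = 158 non-pyramid blocks altogether.
After those, each further block must be pyramid, so 158 + 3 = 161 draws guarantee 3 pyramid blocks.

161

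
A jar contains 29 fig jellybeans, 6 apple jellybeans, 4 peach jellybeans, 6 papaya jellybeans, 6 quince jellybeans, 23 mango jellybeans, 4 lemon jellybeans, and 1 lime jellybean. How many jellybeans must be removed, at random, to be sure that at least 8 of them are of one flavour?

An adversary could hand out at most 7 jellybeans per flavour (6 flavours run out sooner): 7 + 6 + 4 + 6 + 6 + 7 + 4 + 1 = 41 jellybeans and still no flavour has 8.
By the pigeonhole principle, one more jellybean lands in a flavour already at 7, so 42 draws are enough and 41 are not.

42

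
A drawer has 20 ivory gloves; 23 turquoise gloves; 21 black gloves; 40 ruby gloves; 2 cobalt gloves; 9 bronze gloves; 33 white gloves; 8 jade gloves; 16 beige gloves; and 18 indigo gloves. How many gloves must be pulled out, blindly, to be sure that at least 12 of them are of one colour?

97

An adversary could hand out at most 11 gloves per colour (cobalt, bronze, jade run out sooner): 11 + 11 + 11 + 11 + 2 + 9 + 11 + 8 + 11 + 11 = 96 gloves and still no colour has 12.
By the pigeonhole principle, one more glove lands in a colour already at 11, so 97 draws are enough and 96 are not.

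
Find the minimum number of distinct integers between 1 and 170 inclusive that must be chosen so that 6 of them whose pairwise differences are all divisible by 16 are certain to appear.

81

Integers whose pairwise differences are multiples of 16 are exactly those sharing a remainder mod 16. The 16 residue classes mod 16 are the pigeonholes.
With 80 integers one could put 5 in each residue class and have no class reach 6.
The 81st integer pushes some class to 6, so 16·5 + 1 = 81.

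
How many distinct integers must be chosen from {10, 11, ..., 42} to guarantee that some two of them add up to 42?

23

A set avoiding the sum 42 can contain at most one of each pair {x, 42−x}, plus the 11 elements whose complement lies outside the range or equal to its own complement.
The integers 21, …, 42 (22 of them) are such a set: any two sum to at least 21+22 = 43 > 42.
Any 23rd integer completes one of the 11 pairs, so 23 choices force a sum of 42.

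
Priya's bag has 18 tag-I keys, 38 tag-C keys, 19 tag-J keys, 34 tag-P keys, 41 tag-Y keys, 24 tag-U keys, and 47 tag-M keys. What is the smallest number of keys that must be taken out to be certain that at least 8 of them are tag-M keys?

In the worst case for collecting tag-M keys, every non-tag-M key comes out first.
There are 18 + 38 + 19 + 34 + 41 + 24 = 174 non-tag-M keys altogether.
After those, each further key must be tag-M, so 174 + 8 = 182 draws guarantee 8 tag-M keys.

182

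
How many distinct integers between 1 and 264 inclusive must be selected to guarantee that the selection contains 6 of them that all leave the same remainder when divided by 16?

The 16 residue classes mod 16 are the pigeonholes.
With 80 integers one could put 5 in each residue class and have no class reach 6.
The 81st integer pushes some class to 6, so 16·5 + 1 = 81.

81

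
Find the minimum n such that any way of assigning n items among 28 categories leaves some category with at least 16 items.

With 420 items one could put exactly 15 in each of the 28 categories, and no category would reach 16.
Pigeonhole: one more item must land in a category that already has 15, giving it 16.
So 28 × 15 + 1 = 421 items are required.

421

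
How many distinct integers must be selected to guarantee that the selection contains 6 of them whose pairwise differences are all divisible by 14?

Integers whose pairwise differences are multiples of 14 are exactly those sharing a remainder mod 14. By pigeonhole, the 14 residue classes mod 14 are the pigeonholes.
With 70 integers one could put 5 in each residue class and have no class reach 6.
The 71st integer pushes some class to 6, so 14·5 + 1 = 71.

71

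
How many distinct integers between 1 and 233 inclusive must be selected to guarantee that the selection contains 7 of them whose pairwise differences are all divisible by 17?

Integers whose pairwise differences are multiples of 17 are exactly those sharing a remainder mod 17. By the pigeonhole principle, the 17 residue classes mod 17 are the pigeonholes.
With 102 integers one could put 6 in each residue class and have no class reach 7.
The 103rd integer pushes some class to 7, so 17·6 + 1 = 103.

103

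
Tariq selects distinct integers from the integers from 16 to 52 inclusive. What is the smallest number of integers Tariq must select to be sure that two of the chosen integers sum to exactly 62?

Group the elements by complementary pair {x, 62−x}: {16,46}, {17,45}, {18,44}, …, giving 15 two-element pairs; the single value 31 (it cannot pair with itself since the integers are distinct); and 6 integers whose partner 62−x falls outside [16,52].
By pigeonhole, treating each of those 22 groups as a pigeonhole, one can pick one integer per group — 22 integers — with no two summing to 62.
The 23rd integer lands in an occupied pair, forcing a sum of 62.

23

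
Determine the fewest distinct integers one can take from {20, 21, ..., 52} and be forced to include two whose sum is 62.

A set avoiding the sum 62 can contain at most one of each pair {x, 62−x}, plus the 11 elements whose complement lies outside the range or equal to its own complement.
The integers 31, …, 52 (22 of them) are such a set: any two sum to at least 31+32 = 63 > 62.
By pigeonhole, any 23rd integer completes one of the 11 pairs, so 23 choices force a sum of 62.

23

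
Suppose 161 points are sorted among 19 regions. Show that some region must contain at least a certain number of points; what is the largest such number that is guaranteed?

The 19 regions are the holes and the 161 points are the pigeons.
If every region held at most 8 points, the total would be at most 19 × 8 = 152, which is less than 161.
So some region holds at least ⌈161/19⌉ = 9 points.

9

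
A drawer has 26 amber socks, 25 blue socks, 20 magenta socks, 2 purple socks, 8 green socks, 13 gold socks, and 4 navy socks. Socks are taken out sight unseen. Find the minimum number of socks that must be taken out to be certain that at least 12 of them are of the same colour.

An adversary could hand out at most 11 socks per colour (purple, green, navy run out sooner): 11 + 11 + 11 + 2 + 8 + 11 + 4 = 58 socks and still no colour has 12.
By the pigeonhole principle, one more sock lands in a colour already at 11, so 59 draws are enough and 58 are not.

59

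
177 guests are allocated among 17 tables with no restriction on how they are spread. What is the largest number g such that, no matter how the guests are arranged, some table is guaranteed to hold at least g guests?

11

By the pigeonhole principle, the 17 tables are the holes and the 177 guests are the pigeons.
If every table held at most 10 guests, the total would be at most 17 × 10 = 170, which is less than 177.
So some table holds at least ⌈177/17⌉ = 11 guests.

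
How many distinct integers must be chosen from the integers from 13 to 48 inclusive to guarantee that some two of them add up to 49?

25

Group the elements by complementary pair {x, 49−x}: {13,36}, {14,35}, {15,34}, …, giving 12 two-element pairs and 12 integers whose partner 49−x falls outside [13,48].
By the pigeonhole principle, treating each of those 24 groups as a pigeonhole, one can pick one integer per group — 24 integers — with no two summing to 49.
The 25th integer lands in an occupied pair, forcing a sum of 49.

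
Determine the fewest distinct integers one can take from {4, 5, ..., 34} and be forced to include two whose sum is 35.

18

Group the elements by complementary pair {x, 35−x}: {4,31}, {5,30}, {6,29}, …, giving 14 two-element pairs and 3 integers whose partner 35−x falls outside [4,34].
Pigeonhole: treating each of those 17 groups as a pigeonhole, one can pick one integer per group — 17 integers — with no two summing to 35.
The 18th integer lands in an occupied pair, forcing a sum of 35.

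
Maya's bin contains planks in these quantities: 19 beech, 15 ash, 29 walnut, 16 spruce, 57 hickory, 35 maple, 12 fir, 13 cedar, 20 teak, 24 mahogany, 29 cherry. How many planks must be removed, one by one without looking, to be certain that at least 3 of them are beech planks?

253

In the worst case for collecting beech planks, every non-beech plank comes out first.
There are 15 + 29 + 16 + 57 + 35 + 12 + 13 + 20 + 24 + 29 = 250 non-beech planks altogether.
After those, each further plank must be beech, so 250 + 3 = 253 draws guarantee 3 beech planks.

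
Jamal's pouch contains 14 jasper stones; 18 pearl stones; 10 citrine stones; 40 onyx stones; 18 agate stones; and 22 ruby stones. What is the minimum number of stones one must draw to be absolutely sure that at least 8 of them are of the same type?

43

An adversary could hand out at most 7 stones per type: 7 + 7 + 7 + 7 + 7 + 7 = 42 stones and still no type has 8.
By pigeonhole, one more stone lands in a type already at 7, so 43 draws are enough and 42 are not.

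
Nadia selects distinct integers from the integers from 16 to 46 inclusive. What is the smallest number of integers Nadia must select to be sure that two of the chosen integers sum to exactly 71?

21

Two chosen integers sum to 71 exactly when both halves of some pair {x, 71−x} with 25 ≤ x ≤ 71−x ≤ 46 are chosen — 11 such pairs.
The remaining 9 elements (those with no distinct partner in range) can never complete a 71-sum, so the worst case takes all of them and one from each pair: 9 + 11 = 20.
Pigeonhole: the 21st integer has to be the second member of some pair, so 20 + 1 = 21.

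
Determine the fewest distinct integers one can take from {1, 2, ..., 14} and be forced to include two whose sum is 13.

9

Group the elements by complementary pair {x, 13−x}: {1,12}, {2,11}, {3,10}, …, giving 6 two-element pairs and 2 integers whose partner 13−x falls outside [1,14].
By pigeonhole, treating each of those 8 groups as a pigeonhole, one can pick one integer per group — 8 integers — with no two summing to 13.
The 9th integer lands in an occupied pair, forcing a sum of 13.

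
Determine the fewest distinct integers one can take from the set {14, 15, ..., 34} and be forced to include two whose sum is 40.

16

A set avoiding the sum 40 can contain at most one of each pair {x, 40−x}, plus the 9 elements whose complement lies outside the range or equal to its own complement.
The integers 20, …, 34 (15 of them) are such a set: any two sum to at least 20+21 = 41 > 40.
Any 16th integer completes one of the 6 pairs, so 16 choices force a sum of 40.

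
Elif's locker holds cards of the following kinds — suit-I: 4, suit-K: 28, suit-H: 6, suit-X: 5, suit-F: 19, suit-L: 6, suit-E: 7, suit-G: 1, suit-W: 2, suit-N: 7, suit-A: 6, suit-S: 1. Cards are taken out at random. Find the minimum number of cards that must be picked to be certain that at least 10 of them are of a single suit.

64

Put each drawn card into a box by suit. The largest draw with every box below 10 takes min(count, 9) from each suit; suits with fewer than 9 contribute all they have.
Σ min(cᵢ, 9) = 4 + 9 + 6 + 5 + 9 + 6 + 7 + 1 + 2 + 7 + 6 + 1 = 63.
Draw number 63 + 1 = 64 must push one box to 10.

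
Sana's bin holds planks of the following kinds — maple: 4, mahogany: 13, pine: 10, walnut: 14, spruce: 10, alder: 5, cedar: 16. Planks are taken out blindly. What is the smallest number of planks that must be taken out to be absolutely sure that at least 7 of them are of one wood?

An adversary could hand out at most 6 planks per wood (maple, alder run out sooner): 4 + 6 + 6 + 6 + 6 + 5 + 6 = 39 planks and still no wood has 7.
One more plank lands in a wood already at 6, so 40 draws are enough and 39 are not.

40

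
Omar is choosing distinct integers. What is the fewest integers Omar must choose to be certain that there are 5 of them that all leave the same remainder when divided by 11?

Pigeonhole: the 11 residue classes mod 11 are the pigeonholes.
With 44 integers one could put 4 in each residue class and have no class reach 5.
The 45th integer pushes some class to 5, so 11·4 + 1 = 45.

45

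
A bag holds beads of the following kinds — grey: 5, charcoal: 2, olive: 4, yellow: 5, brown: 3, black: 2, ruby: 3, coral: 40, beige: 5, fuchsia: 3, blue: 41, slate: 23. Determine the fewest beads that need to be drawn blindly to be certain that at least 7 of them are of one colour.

51

The 12 colours are the holes; the beads drawn are the pigeons.
To avoid 7 of any one colour, the worst case takes at most 6 of each colour, or every bead of a colour that has fewer than 6.
That gives 5 + 2 + 4 + 5 + 3 + 2 + 3 + 6 + 5 + 3 + 6 + 6 = 50 beads with no colour reaching 7.
The next bead forces some colour to 7, so 50 + 1 = 51.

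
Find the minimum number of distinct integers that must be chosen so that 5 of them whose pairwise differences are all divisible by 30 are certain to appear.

121

Integers whose pairwise differences are multiples of 30 are exactly those sharing a remainder mod 30. The 30 residue classes mod 30 are the pigeonholes.
With 120 integers one could put 4 in each residue class and have no class reach 5.
The 121st integer pushes some class to 5, so 30·4 + 1 = 121.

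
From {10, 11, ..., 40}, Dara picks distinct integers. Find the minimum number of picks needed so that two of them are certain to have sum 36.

Two chosen integers sum to 36 exactly when both halves of some pair {x, 36−x} with 10 ≤ x ≤ 36−x ≤ 26 are chosen — 8 such pairs.
The remaining 15 elements (those with no distinct partner in range) can never complete a 36-sum, so the worst case takes all of them and one from each pair: 15 + 8 = 23.
By the pigeonhole principle, the 24th integer has to be the second member of some pair, so 23 + 1 = 24.

24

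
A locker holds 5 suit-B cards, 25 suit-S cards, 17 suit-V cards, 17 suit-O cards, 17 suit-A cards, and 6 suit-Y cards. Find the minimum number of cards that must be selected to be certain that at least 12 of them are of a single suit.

Put each drawn card into a box by suit. The largest draw with every box below 12 takes min(count, 11) from each suit; suits with fewer than 11 contribute all they have.
Σ min(cᵢ, 11) = 5 + 11 + 11 + 11 + 11 + 6 = 55.
Draw number 55 + 1 = 56 must push one box to 12.

56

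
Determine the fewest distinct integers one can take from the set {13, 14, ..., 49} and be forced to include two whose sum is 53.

A set avoiding the sum 53 can contain at most one of each pair {x, 53−x}, plus the 9 elements whose complement lies outside the range.
The integers 27, …, 49 (23 of them) are such a set: any two sum to at least 27+28 = 55 > 53.
By pigeonhole, any 24th integer completes one of the 14 pairs, so 24 choices force a sum of 53.

24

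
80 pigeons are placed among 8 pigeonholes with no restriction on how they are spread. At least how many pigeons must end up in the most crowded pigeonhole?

10

By pigeonhole, the 8 pigeonholes are the holes and the 80 pigeons are the pigeons.
If every pigeonhole held at most 9 pigeons, the total would be at most 8 × 9 = 72, which is less than 80.
So some pigeonhole holds at least ⌈80/8⌉ = 10 pigeons.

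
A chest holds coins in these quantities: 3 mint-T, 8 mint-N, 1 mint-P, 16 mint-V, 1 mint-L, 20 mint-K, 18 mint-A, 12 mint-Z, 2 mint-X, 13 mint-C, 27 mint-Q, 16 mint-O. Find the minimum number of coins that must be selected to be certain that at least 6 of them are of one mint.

Put each drawn coin into a box by mint. The largest draw with every box below 6 takes min(count, 5) from each mint; mints with fewer than 5 contribute all they have.
Σ min(cᵢ, 5) = 3 + 5 + 1 + 5 + 1 + 5 + 5 + 5 + 2 + 5 + 5 + 5 = 47.
Draw number 47 + 1 = 48 must push one box to 6.

48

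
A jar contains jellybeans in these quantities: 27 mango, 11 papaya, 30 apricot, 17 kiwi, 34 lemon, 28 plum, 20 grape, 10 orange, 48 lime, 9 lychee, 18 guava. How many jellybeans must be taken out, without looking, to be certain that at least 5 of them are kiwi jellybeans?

240

In the worst case for collecting kiwi jellybeans, every non-kiwi jellybean comes out first.
There are 27 + 11 + 30 + 34 + 28 + 20 + 10 + 48 + 9 + 18 = 235 non-kiwi jellybeans altogether.
After those, each further jellybean must be kiwi, so 235 + 5 = 240 draws guarantee 5 kiwi jellybeans.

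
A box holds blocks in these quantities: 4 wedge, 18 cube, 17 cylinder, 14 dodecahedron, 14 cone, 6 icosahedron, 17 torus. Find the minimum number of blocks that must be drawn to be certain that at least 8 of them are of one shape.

46

An adversary could hand out at most 7 blocks per shape (wedge, icosahedron run out sooner): 4 + 7 + 7 + 7 + 7 + 6 + 7 = 45 blocks and still no shape has 8.
One more block lands in a shape already at 7, so 46 draws are enough and 45 are not.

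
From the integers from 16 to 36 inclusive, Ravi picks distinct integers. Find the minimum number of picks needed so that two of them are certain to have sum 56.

A set avoiding the sum 56 can contain at most one of each pair {x, 56−x}, plus the 5 elements whose complement lies outside the range or equal to its own complement.
The integers 16, …, 28 (13 of them) are such a set: any two sum to at least 16+17 = 33 and at most 27+28 = 55 < 56.
By the pigeonhole principle, any 14th integer completes one of the 8 pairs, so 14 choices force a sum of 56.

14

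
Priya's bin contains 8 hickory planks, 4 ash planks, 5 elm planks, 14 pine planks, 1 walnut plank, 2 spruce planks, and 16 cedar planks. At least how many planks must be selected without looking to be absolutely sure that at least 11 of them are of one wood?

41

An adversary could hand out at most 10 planks per wood (5 woods run out sooner): 8 + 4 + 5 + 10 + 1 + 2 + 10 = 40 planks and still no wood has 11.
By pigeonhole, one more plank lands in a wood already at 10, so 41 draws are enough and 40 are not.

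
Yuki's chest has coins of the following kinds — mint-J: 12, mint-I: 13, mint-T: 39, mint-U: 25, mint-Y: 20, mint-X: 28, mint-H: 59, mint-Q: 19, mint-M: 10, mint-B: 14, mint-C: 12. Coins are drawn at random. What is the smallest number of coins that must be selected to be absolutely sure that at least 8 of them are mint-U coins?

In the worst case for collecting mint-U coins, every non-mint-U coin comes out first.
There are 12 + 13 + 39 + 20 + 28 + 59 + 19 + 10 + 14 + 12 = 226 non-mint-U coins altogether.
After those, each further coin must be mint-U, so 226 + 8 = 234 draws guarantee 8 mint-U coins.

234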